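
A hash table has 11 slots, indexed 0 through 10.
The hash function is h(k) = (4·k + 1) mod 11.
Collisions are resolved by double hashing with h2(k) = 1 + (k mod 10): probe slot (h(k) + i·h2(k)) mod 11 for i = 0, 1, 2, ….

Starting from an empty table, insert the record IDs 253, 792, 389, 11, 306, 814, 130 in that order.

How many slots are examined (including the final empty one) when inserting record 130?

253: h=1 -> slot 1
792: h=1, h2=3, probe 1,4 -> slot 4
389: h=6 -> slot 6
11: h=1, h2=2, probe 1,3 -> slot 3
306: h=4, h2=7, probe 4,0 -> slot 0
814: h=1, h2=5, probe 1,6,0,5 -> slot 5
130: h=4, h2=1, probe 4,5,6,7 -> slot 7
Table: [306, 253, ., 11, 792, 814, 389, 130, ., ., .]

4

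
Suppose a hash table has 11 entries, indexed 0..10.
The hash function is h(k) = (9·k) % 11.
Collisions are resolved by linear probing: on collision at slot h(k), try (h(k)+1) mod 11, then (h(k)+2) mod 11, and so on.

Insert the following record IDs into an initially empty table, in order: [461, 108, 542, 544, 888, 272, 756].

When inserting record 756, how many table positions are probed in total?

Insert 461: h=2, slot 2 empty -> index 2.
Insert 108: h=4, slot 4 empty -> index 4.
Insert 542: h=5, slot 5 empty -> index 5.
Insert 544: h=1, slot 1 empty -> index 1.
Insert 888: h=6, slot 6 empty -> index 6.
Insert 272: h=6, slot 6 occupied -> index 7.
Insert 756: h=6, slots 6,7 occupied -> index 8.
Table: [—, 544, 461, —, 108, 542, 888, 272, 756, —, —]

3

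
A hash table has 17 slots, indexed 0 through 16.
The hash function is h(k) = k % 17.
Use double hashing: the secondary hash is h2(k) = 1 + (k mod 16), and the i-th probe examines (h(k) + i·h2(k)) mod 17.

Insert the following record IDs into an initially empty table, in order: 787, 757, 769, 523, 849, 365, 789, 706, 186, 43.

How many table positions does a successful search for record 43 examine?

787 hashes to 5; slot 5 is free → place at 5.
757 hashes to 9; slot 9 is free → place at 9.
769 hashes to 4; slot 4 is free → place at 4.
523 hashes to 13; slot 13 is free → place at 13.
849 hashes to 16; slot 16 is free → place at 16.
365 hashes to 8; slot 8 is free → place at 8.
789 hashes to 7; slot 7 is free → place at 7.
706 hashes to 9, h2=3; 9 taken → place at 12.
186 hashes to 16, h2=11; 16 taken → place at 10.
43 hashes to 9, h2=12; 9,4,16 taken → place at 11.
Table: [∅, ∅, ∅, ∅, 769, 787, ∅, 789, 365, 757, 186, 43, 706, 523, ∅, ∅, 849]
Lookup 43: h=9, h2=12, probe 9,4,16,11 → found at 11.

4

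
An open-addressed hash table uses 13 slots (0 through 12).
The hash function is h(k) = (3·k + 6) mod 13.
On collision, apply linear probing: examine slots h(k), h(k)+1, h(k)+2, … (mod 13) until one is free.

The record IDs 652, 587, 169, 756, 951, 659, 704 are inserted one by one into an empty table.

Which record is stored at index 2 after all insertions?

951

Insert 652: h=12, slot 12 empty => index 12.
Insert 587: h=12, slot 12 occupied => index 0.
Insert 169: h=6, slot 6 empty => index 6.
Insert 756: h=12, slots 12,0 occupied => index 1.
Insert 951: h=12, slots 12,0,1 occupied => index 2.
Insert 659: h=7, slot 7 empty => index 7.
Insert 704: h=12, slots 12,0,1,2 occupied => index 3.
Table: [587, 756, 951, 704, ∅, ∅, 169, 659, ∅, ∅, ∅, ∅, 652]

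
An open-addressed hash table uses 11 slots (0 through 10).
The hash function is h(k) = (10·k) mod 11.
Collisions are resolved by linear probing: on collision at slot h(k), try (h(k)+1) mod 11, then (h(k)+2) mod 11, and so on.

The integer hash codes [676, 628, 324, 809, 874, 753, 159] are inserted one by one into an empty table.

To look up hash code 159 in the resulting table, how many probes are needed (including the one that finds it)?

6

Insert 676: h=6, slot 6 empty -> index 6.
Insert 628: h=10, slot 10 empty -> index 10.
Insert 324: h=6, slot 6 occupied -> index 7.
Insert 809: h=5, slot 5 empty -> index 5.
Insert 874: h=6, slots 6,7 occupied -> index 8.
Insert 753: h=6, slots 6,7,8 occupied -> index 9.
Insert 159: h=6, slots 6,7,8,9,10 occupied -> index 0.
Table: [159, -, -, -, -, 809, 676, 324, 874, 753, 628]
Lookup 159: h=6, probe 6,7,8,9,10,0 → found at 0.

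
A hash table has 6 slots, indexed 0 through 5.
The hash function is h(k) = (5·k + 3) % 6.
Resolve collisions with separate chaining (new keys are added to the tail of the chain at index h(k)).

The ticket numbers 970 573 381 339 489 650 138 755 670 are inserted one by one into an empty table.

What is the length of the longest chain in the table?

4

970 → bucket 5
573 → bucket 0
381 → bucket 0 (collision)
339 → bucket 0 (collision)
489 → bucket 0 (collision)
650 → bucket 1
138 → bucket 3
755 → bucket 4
670 → bucket 5 (collision)
Final buckets:
0: 573 -> 381 -> 339 -> 489
1: 650
2: .
3: 138
4: 755
5: 970 -> 670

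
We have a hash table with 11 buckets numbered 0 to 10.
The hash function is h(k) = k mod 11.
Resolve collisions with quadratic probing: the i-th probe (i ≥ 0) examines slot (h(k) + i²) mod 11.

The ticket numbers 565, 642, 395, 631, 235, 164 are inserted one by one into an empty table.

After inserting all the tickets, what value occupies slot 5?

565 hashes to 4; slot 4 is free -> place at 4.
642 hashes to 4; 4 taken -> place at 5.
395 hashes to 10; slot 10 is free -> place at 10.
631 hashes to 4; 4,5 taken -> place at 8.
235 hashes to 4; 4,5,8 taken -> place at 2.
164 hashes to 10; 10 taken -> place at 0.
Table: [164, —, 235, —, 565, 642, —, —, 631, —, 395]

642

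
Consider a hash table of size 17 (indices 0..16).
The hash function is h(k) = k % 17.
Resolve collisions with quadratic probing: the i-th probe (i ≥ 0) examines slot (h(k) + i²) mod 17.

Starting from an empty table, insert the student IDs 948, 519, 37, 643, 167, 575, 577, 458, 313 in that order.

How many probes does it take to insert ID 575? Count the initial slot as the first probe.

Insert 948: h=13, slot 13 empty => index 13.
Insert 519: h=9, slot 9 empty => index 9.
Insert 37: h=3, slot 3 empty => index 3.
Insert 643: h=14, slot 14 empty => index 14.
Insert 167: h=14, slot 14 occupied => index 15.
Insert 575: h=14, slots 14,15 occupied => index 1.
Insert 577: h=16, slot 16 empty => index 16.
Insert 458: h=16, slot 16 occupied => index 0.
Insert 313: h=7, slot 7 empty => index 7.
Table: [458, 575, ., 37, ., ., ., 313, ., 519, ., ., ., 948, 643, 167, 577]

3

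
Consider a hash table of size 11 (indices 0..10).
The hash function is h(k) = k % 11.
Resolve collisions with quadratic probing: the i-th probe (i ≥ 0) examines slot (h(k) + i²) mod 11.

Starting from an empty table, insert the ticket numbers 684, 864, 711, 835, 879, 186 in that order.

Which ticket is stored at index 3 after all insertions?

684 hashes to 2; slot 2 is free -> place at 2.
864 hashes to 6; slot 6 is free -> place at 6.
711 hashes to 7; slot 7 is free -> place at 7.
835 hashes to 10; slot 10 is free -> place at 10.
879 hashes to 10; 10 taken -> place at 0.
186 hashes to 10; 10,0 taken -> place at 3.
Table: [879, _, 684, 186, _, _, 864, 711, _, _, 835]

186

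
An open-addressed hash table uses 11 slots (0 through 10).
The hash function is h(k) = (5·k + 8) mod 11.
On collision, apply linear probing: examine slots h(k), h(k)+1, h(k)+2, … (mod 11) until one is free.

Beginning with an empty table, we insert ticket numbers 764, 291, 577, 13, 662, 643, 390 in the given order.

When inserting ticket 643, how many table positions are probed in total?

4

764: h=0 -> slot 0
291: h=0, probe 0,1 -> slot 1
577: h=0, probe 0,1,2 -> slot 2
13: h=7 -> slot 7
662: h=7, probe 7,8 -> slot 8
643: h=0, probe 0,1,2,3 -> slot 3
390: h=0, probe 0,1,2,3,4 -> slot 4
Table: [764, 291, 577, 643, 390, ., ., 13, 662, ., .]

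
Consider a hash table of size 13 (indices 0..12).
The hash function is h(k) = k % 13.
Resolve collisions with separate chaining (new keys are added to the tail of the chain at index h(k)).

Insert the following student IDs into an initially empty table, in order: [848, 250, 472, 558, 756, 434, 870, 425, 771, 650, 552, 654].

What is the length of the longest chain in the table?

3

848 -> bucket 3
250 -> bucket 3 (collision)
472 -> bucket 4
558 -> bucket 12
756 -> bucket 2
434 -> bucket 5
870 -> bucket 12 (collision)
425 -> bucket 9
771 -> bucket 4 (collision)
650 -> bucket 0
552 -> bucket 6
654 -> bucket 4 (collision)
Final buckets:
0: 650
1: _
2: 756
3: 848 -> 250
4: 472 -> 771 -> 654
5: 434
6: 552
7: _
8: _
9: 425
10: _
11: _
12: 558 -> 870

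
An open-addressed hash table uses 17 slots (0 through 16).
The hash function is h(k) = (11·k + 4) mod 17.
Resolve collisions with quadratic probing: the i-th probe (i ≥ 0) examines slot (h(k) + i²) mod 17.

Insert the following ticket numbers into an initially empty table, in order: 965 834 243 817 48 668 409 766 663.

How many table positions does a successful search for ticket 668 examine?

965 hashes to 11; slot 11 is free -> place at 11.
834 hashes to 15; slot 15 is free -> place at 15.
243 hashes to 8; slot 8 is free -> place at 8.
817 hashes to 15; 15 taken -> place at 16.
48 hashes to 5; slot 5 is free -> place at 5.
668 hashes to 8; 8 taken -> place at 9.
409 hashes to 15; 15,16 taken -> place at 2.
766 hashes to 15; 15,16,2 taken -> place at 7.
663 hashes to 4; slot 4 is free -> place at 4.
Table: [_, _, 409, _, 663, 48, _, 766, 243, 668, _, 965, _, _, _, 834, 817]
Lookup 668: h=8, probe 8,9 → found at 9.

2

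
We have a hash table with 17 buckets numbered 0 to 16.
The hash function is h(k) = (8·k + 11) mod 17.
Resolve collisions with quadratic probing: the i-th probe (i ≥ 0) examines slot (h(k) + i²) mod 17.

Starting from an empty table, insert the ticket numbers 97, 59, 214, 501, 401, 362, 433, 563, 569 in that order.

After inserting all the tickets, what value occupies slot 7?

59

97 hashes to 5; slot 5 is free → place at 5.
59 hashes to 7; slot 7 is free → place at 7.
214 hashes to 6; slot 6 is free → place at 6.
501 hashes to 7; 7 taken → place at 8.
401 hashes to 6; 6,7 taken → place at 10.
362 hashes to 0; slot 0 is free → place at 0.
433 hashes to 7; 7,8 taken → place at 11.
563 hashes to 10; 10,11 taken → place at 14.
569 hashes to 7; 7,8,11 taken → place at 16.
Table: [362, —, —, —, —, 97, 214, 59, 501, —, 401, 433, —, —, 563, —, 569]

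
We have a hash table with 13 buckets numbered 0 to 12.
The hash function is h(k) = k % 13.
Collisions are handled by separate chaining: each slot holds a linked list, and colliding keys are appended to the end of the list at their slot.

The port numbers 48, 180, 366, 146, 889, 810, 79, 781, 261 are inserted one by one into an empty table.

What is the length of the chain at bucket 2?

1

Insert 48: h=9, bucket 9 empty -> new chain.
Insert 180: h=11, bucket 11 empty -> new chain.
Insert 366: h=2, bucket 2 empty -> new chain.
Insert 146: h=3, bucket 3 empty -> new chain.
Insert 889: h=5, bucket 5 empty -> new chain.
Insert 810: h=4, bucket 4 empty -> new chain.
Insert 79: h=1, bucket 1 empty -> new chain.
Insert 781: h=1, bucket 1 nonempty -> append to chain.
Insert 261: h=1, bucket 1 nonempty -> append to chain.
Final buckets:
0: _
1: 79 -> 781 -> 261
2: 366
3: 146
4: 810
5: 889
6: _
7: _
8: _
9: 48
10: _
11: 180
12: _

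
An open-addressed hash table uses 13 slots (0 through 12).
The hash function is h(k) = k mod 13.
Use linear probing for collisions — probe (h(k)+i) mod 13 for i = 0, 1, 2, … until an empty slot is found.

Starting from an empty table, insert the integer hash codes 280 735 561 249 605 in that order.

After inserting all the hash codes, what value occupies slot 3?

Insert 280: h=7, slot 7 empty → index 7.
Insert 735: h=7, slot 7 occupied → index 8.
Insert 561: h=2, slot 2 empty → index 2.
Insert 249: h=2, slot 2 occupied → index 3.
Insert 605: h=7, slots 7,8 occupied → index 9.
Table: [-, -, 561, 249, -, -, -, 280, 735, 605, -, -, -]

249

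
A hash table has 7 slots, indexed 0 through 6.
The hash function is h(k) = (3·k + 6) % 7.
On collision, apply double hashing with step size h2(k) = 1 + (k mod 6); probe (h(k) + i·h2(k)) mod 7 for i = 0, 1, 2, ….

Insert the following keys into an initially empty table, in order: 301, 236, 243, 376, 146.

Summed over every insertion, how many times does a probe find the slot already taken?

2

Insert 301: h=6, slot 6 empty -> index 6.
Insert 236: h=0, slot 0 empty -> index 0.
Insert 243: h=0, h2=4, slot 0 occupied -> index 4.
Insert 376: h=0, h2=5, slot 0 occupied -> index 5.
Insert 146: h=3, slot 3 empty -> index 3.
Table: [236, —, —, 146, 243, 376, 301]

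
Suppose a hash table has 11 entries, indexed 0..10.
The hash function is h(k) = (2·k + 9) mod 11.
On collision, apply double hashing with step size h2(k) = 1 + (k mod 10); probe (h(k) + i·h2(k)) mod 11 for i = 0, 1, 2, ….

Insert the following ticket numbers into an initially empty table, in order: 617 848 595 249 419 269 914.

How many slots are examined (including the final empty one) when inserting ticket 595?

2

Insert 617: h=0, slot 0 empty → index 0.
Insert 848: h=0, h2=9, slot 0 occupied → index 9.
Insert 595: h=0, h2=6, slot 0 occupied → index 6.
Insert 249: h=1, slot 1 empty → index 1.
Insert 419: h=0, h2=10, slot 0 occupied → index 10.
Insert 269: h=8, slot 8 empty → index 8.
Insert 914: h=0, h2=5, slot 0 occupied → index 5.
Table: [617, 249, —, —, —, 914, 595, —, 269, 848, 419]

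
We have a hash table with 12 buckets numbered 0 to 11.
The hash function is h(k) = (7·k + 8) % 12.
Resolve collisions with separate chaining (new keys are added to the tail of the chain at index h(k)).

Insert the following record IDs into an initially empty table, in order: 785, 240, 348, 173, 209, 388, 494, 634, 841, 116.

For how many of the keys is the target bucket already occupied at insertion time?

3

Insert 785: h=7, bucket 7 empty → new chain.
Insert 240: h=8, bucket 8 empty → new chain.
Insert 348: h=8, bucket 8 nonempty → append to chain.
Insert 173: h=7, bucket 7 nonempty → append to chain.
Insert 209: h=7, bucket 7 nonempty → append to chain.
Insert 388: h=0, bucket 0 empty → new chain.
Insert 494: h=10, bucket 10 empty → new chain.
Insert 634: h=6, bucket 6 empty → new chain.
Insert 841: h=3, bucket 3 empty → new chain.
Insert 116: h=4, bucket 4 empty → new chain.
Final buckets:
0: 388
1: —
2: —
3: 841
4: 116
5: —
6: 634
7: 785 -> 173 -> 209
8: 240 -> 348
9: —
10: 494
11: —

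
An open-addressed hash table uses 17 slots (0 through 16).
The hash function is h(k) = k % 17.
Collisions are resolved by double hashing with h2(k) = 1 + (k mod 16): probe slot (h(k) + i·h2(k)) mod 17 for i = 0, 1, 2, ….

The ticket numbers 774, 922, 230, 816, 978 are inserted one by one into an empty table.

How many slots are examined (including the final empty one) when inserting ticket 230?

2

Insert 774: h=9, slot 9 empty → index 9.
Insert 922: h=4, slot 4 empty → index 4.
Insert 230: h=9, h2=7, slot 9 occupied → index 16.
Insert 816: h=0, slot 0 empty → index 0.
Insert 978: h=9, h2=3, slot 9 occupied → index 12.
Table: [816, —, —, —, 922, —, —, —, —, 774, —, —, 978, —, —, —, 230]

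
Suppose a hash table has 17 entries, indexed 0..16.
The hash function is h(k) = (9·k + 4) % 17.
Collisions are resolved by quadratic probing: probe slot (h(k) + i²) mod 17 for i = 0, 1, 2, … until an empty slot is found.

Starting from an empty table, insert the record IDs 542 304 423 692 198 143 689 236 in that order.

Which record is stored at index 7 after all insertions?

Insert 542: h=3, slot 3 empty => index 3.
Insert 304: h=3, slot 3 occupied => index 4.
Insert 423: h=3, slots 3,4 occupied => index 7.
Insert 692: h=10, slot 10 empty => index 10.
Insert 198: h=1, slot 1 empty => index 1.
Insert 143: h=16, slot 16 empty => index 16.
Insert 689: h=0, slot 0 empty => index 0.
Insert 236: h=3, slots 3,4,7 occupied => index 12.
Table: [689, 198, _, 542, 304, _, _, 423, _, _, 692, _, 236, _, _, _, 143]

423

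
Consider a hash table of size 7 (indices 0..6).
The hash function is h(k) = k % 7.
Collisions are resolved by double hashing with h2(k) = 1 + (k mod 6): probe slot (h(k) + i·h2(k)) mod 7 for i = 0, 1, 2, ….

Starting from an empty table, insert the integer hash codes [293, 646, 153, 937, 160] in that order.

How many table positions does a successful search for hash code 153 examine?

2

Insert 293: h=6, slot 6 empty -> index 6.
Insert 646: h=2, slot 2 empty -> index 2.
Insert 153: h=6, h2=4, slot 6 occupied -> index 3.
Insert 937: h=6, h2=2, slot 6 occupied -> index 1.
Insert 160: h=6, h2=5, slot 6 occupied -> index 4.
Table: [—, 937, 646, 153, 160, —, 293]
Lookup 153: h=6, h2=4, probe 6,3 → found at 3.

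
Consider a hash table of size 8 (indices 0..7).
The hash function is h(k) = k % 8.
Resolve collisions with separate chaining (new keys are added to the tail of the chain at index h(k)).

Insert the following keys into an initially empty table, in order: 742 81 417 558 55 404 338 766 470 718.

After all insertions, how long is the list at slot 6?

Insert 742: h=6, bucket 6 empty → new chain.
Insert 81: h=1, bucket 1 empty → new chain.
Insert 417: h=1, bucket 1 nonempty → append to chain.
Insert 558: h=6, bucket 6 nonempty → append to chain.
Insert 55: h=7, bucket 7 empty → new chain.
Insert 404: h=4, bucket 4 empty → new chain.
Insert 338: h=2, bucket 2 empty → new chain.
Insert 766: h=6, bucket 6 nonempty → append to chain.
Insert 470: h=6, bucket 6 nonempty → append to chain.
Insert 718: h=6, bucket 6 nonempty → append to chain.
Final buckets:
0: _
1: 81 -> 417
2: 338
3: _
4: 404
5: _
6: 742 -> 558 -> 766 -> 470 -> 718
7: 55

5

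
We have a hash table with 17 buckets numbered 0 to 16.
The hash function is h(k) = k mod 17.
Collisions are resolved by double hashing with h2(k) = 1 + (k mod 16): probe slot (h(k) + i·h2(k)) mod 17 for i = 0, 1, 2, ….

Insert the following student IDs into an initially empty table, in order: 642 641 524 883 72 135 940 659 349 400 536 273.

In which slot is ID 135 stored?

642: h=13 => slot 13
641: h=12 => slot 12
524: h=14 => slot 14
883: h=16 => slot 16
72: h=4 => slot 4
135: h=16, h2=8, probe 16,7 => slot 7
940: h=5 => slot 5
659: h=13, h2=4, probe 13,0 => slot 0
349: h=9 => slot 9
400: h=9, h2=1, probe 9,10 => slot 10
536: h=9, h2=9, probe 9,1 => slot 1
273: h=1, h2=2, probe 1,3 => slot 3
Table: [659, 536, -, 273, 72, 940, -, 135, -, 349, 400, -, 641, 642, 524, -, 883]

7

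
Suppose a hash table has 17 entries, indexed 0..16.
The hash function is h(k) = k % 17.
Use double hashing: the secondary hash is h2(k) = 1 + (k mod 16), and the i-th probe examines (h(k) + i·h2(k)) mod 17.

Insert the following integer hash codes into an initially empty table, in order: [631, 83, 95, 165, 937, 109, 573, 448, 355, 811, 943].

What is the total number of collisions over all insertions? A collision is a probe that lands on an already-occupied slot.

12

631: h=2 => slot 2
83: h=15 => slot 15
95: h=10 => slot 10
165: h=12 => slot 12
937: h=2, h2=10, probe 2,12,5 => slot 5
109: h=7 => slot 7
573: h=12, h2=14, probe 12,9 => slot 9
448: h=6 => slot 6
355: h=15, h2=4, probe 15,2,6,10,14 => slot 14
811: h=12, h2=12, probe 12,7,2,14,9,4 => slot 4
943: h=8 => slot 8
Table: [_, _, 631, _, 811, 937, 448, 109, 943, 573, 95, _, 165, _, 355, 83, _]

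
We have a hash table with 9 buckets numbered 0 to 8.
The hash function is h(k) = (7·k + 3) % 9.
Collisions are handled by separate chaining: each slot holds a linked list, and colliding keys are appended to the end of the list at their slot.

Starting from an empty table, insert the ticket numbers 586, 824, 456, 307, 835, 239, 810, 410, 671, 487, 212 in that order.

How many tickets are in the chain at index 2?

5

586 -> bucket 1
824 -> bucket 2
456 -> bucket 0
307 -> bucket 1 (collision)
835 -> bucket 7
239 -> bucket 2 (collision)
810 -> bucket 3
410 -> bucket 2 (collision)
671 -> bucket 2 (collision)
487 -> bucket 1 (collision)
212 -> bucket 2 (collision)
Final buckets:
0: 456
1: 586 -> 307 -> 487
2: 824 -> 239 -> 410 -> 671 -> 212
3: 810
4: -
5: -
6: -
7: 835
8: -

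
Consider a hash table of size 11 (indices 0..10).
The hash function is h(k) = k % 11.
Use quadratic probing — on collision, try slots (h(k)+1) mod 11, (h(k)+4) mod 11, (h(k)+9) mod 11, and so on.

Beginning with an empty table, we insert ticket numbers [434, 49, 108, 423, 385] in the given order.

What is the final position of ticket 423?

3

434: h=5 => slot 5
49: h=5, probe 5,6 => slot 6
108: h=9 => slot 9
423: h=5, probe 5,6,9,3 => slot 3
385: h=0 => slot 0
Table: [385, ., ., 423, ., 434, 49, ., ., 108, .]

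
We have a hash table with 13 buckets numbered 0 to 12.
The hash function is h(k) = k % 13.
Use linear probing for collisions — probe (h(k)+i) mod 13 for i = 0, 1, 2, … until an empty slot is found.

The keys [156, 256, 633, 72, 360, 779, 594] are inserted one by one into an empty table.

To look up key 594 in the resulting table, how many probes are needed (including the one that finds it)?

Insert 156: h=0, slot 0 empty => index 0.
Insert 256: h=9, slot 9 empty => index 9.
Insert 633: h=9, slot 9 occupied => index 10.
Insert 72: h=7, slot 7 empty => index 7.
Insert 360: h=9, slots 9,10 occupied => index 11.
Insert 779: h=12, slot 12 empty => index 12.
Insert 594: h=9, slots 9,10,11,12,0 occupied => index 1.
Table: [156, 594, ., ., ., ., ., 72, ., 256, 633, 360, 779]
Lookup 594: h=9, probe 9,10,11,12,0,1 → found at 1.

6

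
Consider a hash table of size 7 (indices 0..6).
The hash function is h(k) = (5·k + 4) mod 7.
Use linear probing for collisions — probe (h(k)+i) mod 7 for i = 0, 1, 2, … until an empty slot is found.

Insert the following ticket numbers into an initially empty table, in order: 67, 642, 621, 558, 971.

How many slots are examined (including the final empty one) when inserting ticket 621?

67: h=3 => slot 3
642: h=1 => slot 1
621: h=1, probe 1,2 => slot 2
558: h=1, probe 1,2,3,4 => slot 4
971: h=1, probe 1,2,3,4,5 => slot 5
Table: [-, 642, 621, 67, 558, 971, -]

2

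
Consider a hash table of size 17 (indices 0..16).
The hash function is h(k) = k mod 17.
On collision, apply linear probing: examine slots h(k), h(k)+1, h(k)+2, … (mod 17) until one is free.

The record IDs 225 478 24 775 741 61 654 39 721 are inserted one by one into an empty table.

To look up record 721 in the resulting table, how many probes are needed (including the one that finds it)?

3

Insert 225: h=4, slot 4 empty -> index 4.
Insert 478: h=2, slot 2 empty -> index 2.
Insert 24: h=7, slot 7 empty -> index 7.
Insert 775: h=10, slot 10 empty -> index 10.
Insert 741: h=10, slot 10 occupied -> index 11.
Insert 61: h=10, slots 10,11 occupied -> index 12.
Insert 654: h=8, slot 8 empty -> index 8.
Insert 39: h=5, slot 5 empty -> index 5.
Insert 721: h=7, slots 7,8 occupied -> index 9.
Table: [-, -, 478, -, 225, 39, -, 24, 654, 721, 775, 741, 61, -, -, -, -]
Lookup 721: h=7, probe 7,8,9 → found at 9.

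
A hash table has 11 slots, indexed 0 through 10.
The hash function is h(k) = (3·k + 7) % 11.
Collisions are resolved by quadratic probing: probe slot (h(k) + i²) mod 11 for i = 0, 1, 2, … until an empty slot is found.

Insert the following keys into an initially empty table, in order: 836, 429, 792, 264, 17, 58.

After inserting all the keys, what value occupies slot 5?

Insert 836: h=7, slot 7 empty => index 7.
Insert 429: h=7, slot 7 occupied => index 8.
Insert 792: h=7, slots 7,8 occupied => index 0.
Insert 264: h=7, slots 7,8,0 occupied => index 5.
Insert 17: h=3, slot 3 empty => index 3.
Insert 58: h=5, slot 5 occupied => index 6.
Table: [792, _, _, 17, _, 264, 58, 836, 429, _, _]

264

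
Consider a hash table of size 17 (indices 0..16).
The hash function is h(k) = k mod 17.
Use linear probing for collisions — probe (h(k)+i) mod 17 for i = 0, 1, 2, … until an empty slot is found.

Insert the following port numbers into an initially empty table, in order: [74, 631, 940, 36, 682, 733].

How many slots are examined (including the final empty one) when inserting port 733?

6

Insert 74: h=6, slot 6 empty → index 6.
Insert 631: h=2, slot 2 empty → index 2.
Insert 940: h=5, slot 5 empty → index 5.
Insert 36: h=2, slot 2 occupied → index 3.
Insert 682: h=2, slots 2,3 occupied → index 4.
Insert 733: h=2, slots 2,3,4,5,6 occupied → index 7.
Table: [∅, ∅, 631, 36, 682, 940, 74, 733, ∅, ∅, ∅, ∅, ∅, ∅, ∅, ∅, ∅]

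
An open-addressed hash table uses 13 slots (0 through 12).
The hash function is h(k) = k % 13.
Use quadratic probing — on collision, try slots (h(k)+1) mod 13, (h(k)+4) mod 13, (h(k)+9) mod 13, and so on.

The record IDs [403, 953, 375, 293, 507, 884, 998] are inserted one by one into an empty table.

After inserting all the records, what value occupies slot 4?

403 hashes to 0; slot 0 is free → place at 0.
953 hashes to 4; slot 4 is free → place at 4.
375 hashes to 11; slot 11 is free → place at 11.
293 hashes to 7; slot 7 is free → place at 7.
507 hashes to 0; 0 taken → place at 1.
884 hashes to 0; 0,1,4 taken → place at 9.
998 hashes to 10; slot 10 is free → place at 10.
Table: [403, 507, ., ., 953, ., ., 293, ., 884, 998, 375, .]

953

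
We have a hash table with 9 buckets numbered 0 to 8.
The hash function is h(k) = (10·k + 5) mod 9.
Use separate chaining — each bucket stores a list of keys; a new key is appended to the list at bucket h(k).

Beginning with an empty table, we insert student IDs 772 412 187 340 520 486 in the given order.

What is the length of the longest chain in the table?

5

772 → bucket 3
412 → bucket 3 (collision)
187 → bucket 3 (collision)
340 → bucket 3 (collision)
520 → bucket 3 (collision)
486 → bucket 5
Final buckets:
0: _
1: _
2: _
3: 772 -> 412 -> 187 -> 340 -> 520
4: _
5: 486
6: _
7: _
8: _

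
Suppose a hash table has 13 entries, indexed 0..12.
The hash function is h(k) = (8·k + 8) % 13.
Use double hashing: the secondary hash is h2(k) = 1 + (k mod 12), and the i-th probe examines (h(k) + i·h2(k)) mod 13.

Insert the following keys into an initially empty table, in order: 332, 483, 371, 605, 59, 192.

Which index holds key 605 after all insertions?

332 hashes to 12; slot 12 is free => place at 12.
483 hashes to 11; slot 11 is free => place at 11.
371 hashes to 12, h2=12; 12,11 taken => place at 10.
605 hashes to 12, h2=6; 12 taken => place at 5.
59 hashes to 12, h2=12; 12,11,10 taken => place at 9.
192 hashes to 10, h2=1; 10,11,12 taken => place at 0.
Table: [192, _, _, _, _, 605, _, _, _, 59, 371, 483, 332]

5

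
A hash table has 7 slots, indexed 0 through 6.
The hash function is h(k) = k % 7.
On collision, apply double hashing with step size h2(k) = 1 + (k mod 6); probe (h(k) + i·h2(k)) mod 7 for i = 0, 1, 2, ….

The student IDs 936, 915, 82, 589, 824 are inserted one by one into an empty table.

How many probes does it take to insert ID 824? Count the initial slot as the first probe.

936: h=5 → slot 5
915: h=5, h2=4, probe 5,2 → slot 2
82: h=5, h2=5, probe 5,3 → slot 3
589: h=1 → slot 1
824: h=5, h2=3, probe 5,1,4 → slot 4
Table: [., 589, 915, 82, 824, 936, .]

3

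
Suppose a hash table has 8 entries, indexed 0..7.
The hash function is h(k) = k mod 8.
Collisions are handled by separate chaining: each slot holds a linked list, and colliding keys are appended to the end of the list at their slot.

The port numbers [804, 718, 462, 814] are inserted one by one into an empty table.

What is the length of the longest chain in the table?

804 -> bucket 4
718 -> bucket 6
462 -> bucket 6 (collision)
814 -> bucket 6 (collision)
Final buckets:
0: .
1: .
2: .
3: .
4: 804
5: .
6: 718 -> 462 -> 814
7: .

3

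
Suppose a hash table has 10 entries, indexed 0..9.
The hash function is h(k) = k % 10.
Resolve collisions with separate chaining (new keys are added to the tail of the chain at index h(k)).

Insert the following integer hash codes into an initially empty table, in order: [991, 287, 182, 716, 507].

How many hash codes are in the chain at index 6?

1

991 → bucket 1
287 → bucket 7
182 → bucket 2
716 → bucket 6
507 → bucket 7 (collision)
Final buckets:
0: .
1: 991
2: 182
3: .
4: .
5: .
6: 716
7: 287 -> 507
8: .
9: .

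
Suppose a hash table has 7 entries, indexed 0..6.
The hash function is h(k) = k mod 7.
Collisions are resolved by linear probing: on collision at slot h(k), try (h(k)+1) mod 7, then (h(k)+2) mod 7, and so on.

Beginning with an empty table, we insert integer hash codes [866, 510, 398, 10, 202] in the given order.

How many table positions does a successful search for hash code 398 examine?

2

Insert 866: h=5, slot 5 empty => index 5.
Insert 510: h=6, slot 6 empty => index 6.
Insert 398: h=6, slot 6 occupied => index 0.
Insert 10: h=3, slot 3 empty => index 3.
Insert 202: h=6, slots 6,0 occupied => index 1.
Table: [398, 202, ., 10, ., 866, 510]
Lookup 398: h=6, probe 6,0 → found at 0.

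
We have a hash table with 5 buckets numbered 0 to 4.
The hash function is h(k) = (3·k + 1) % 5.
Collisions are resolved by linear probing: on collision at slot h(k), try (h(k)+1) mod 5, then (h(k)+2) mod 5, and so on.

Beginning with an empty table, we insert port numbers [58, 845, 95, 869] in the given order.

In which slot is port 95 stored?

58: h=0 -> slot 0
845: h=1 -> slot 1
95: h=1, probe 1,2 -> slot 2
869: h=3 -> slot 3
Table: [58, 845, 95, 869, —]

2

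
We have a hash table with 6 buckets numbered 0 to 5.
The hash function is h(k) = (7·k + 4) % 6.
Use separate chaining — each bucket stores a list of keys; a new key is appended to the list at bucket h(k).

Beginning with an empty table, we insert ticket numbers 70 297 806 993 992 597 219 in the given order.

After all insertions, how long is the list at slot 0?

Insert 70: h=2, bucket 2 empty → new chain.
Insert 297: h=1, bucket 1 empty → new chain.
Insert 806: h=0, bucket 0 empty → new chain.
Insert 993: h=1, bucket 1 nonempty → append to chain.
Insert 992: h=0, bucket 0 nonempty → append to chain.
Insert 597: h=1, bucket 1 nonempty → append to chain.
Insert 219: h=1, bucket 1 nonempty → append to chain.
Final buckets:
0: 806 -> 992
1: 297 -> 993 -> 597 -> 219
2: 70
3: _
4: _
5: _

2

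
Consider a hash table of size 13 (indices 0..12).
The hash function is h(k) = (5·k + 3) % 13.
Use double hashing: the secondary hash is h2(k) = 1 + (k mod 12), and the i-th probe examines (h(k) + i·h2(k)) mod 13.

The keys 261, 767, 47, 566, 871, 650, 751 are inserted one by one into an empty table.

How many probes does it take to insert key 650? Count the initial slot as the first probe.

2

261: h=8 -> slot 8
767: h=3 -> slot 3
47: h=4 -> slot 4
566: h=12 -> slot 12
871: h=3, h2=8, probe 3,11 -> slot 11
650: h=3, h2=3, probe 3,6 -> slot 6
751: h=1 -> slot 1
Table: [∅, 751, ∅, 767, 47, ∅, 650, ∅, 261, ∅, ∅, 871, 566]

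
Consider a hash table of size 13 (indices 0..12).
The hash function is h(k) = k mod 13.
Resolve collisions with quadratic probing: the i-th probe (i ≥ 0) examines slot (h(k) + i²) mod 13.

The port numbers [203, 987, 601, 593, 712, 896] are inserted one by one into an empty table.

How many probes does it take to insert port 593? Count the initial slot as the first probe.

2

203: h=8 => slot 8
987: h=12 => slot 12
601: h=3 => slot 3
593: h=8, probe 8,9 => slot 9
712: h=10 => slot 10
896: h=12, probe 12,0 => slot 0
Table: [896, _, _, 601, _, _, _, _, 203, 593, 712, _, 987]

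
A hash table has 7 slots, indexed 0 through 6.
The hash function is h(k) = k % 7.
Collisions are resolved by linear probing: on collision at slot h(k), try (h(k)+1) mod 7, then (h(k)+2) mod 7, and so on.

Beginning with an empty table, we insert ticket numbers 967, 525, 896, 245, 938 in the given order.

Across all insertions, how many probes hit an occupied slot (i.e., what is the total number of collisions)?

967: h=1 → slot 1
525: h=0 → slot 0
896: h=0, probe 0,1,2 → slot 2
245: h=0, probe 0,1,2,3 → slot 3
938: h=0, probe 0,1,2,3,4 → slot 4
Table: [525, 967, 896, 245, 938, —, —]

9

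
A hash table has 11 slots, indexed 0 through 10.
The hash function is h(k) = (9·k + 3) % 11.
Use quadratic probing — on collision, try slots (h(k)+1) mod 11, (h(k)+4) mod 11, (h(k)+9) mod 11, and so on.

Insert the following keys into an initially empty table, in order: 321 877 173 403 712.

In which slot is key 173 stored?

2

Insert 321: h=10, slot 10 empty → index 10.
Insert 877: h=9, slot 9 empty → index 9.
Insert 173: h=9, slots 9,10 occupied → index 2.
Insert 403: h=0, slot 0 empty → index 0.
Insert 712: h=9, slots 9,10,2 occupied → index 7.
Table: [403, —, 173, —, —, —, —, 712, —, 877, 321]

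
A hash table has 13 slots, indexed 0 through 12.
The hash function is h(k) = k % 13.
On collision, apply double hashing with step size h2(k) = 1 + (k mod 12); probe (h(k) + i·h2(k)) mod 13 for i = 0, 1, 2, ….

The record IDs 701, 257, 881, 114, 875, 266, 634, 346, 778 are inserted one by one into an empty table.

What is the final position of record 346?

Insert 701: h=12, slot 12 empty => index 12.
Insert 257: h=10, slot 10 empty => index 10.
Insert 881: h=10, h2=6, slot 10 occupied => index 3.
Insert 114: h=10, h2=7, slot 10 occupied => index 4.
Insert 875: h=4, h2=12, slots 4,3 occupied => index 2.
Insert 266: h=6, slot 6 empty => index 6.
Insert 634: h=10, h2=11, slot 10 occupied => index 8.
Insert 346: h=8, h2=11, slots 8,6,4,2 occupied => index 0.
Insert 778: h=11, slot 11 empty => index 11.
Table: [346, _, 875, 881, 114, _, 266, _, 634, _, 257, 778, 701]

0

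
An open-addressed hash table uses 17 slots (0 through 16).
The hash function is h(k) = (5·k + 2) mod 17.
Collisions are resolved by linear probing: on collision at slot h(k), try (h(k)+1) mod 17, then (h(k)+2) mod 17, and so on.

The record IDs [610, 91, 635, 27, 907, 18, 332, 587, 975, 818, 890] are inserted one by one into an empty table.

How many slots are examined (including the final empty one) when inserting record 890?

6

Insert 610: h=9, slot 9 empty → index 9.
Insert 91: h=15, slot 15 empty → index 15.
Insert 635: h=15, slot 15 occupied → index 16.
Insert 27: h=1, slot 1 empty → index 1.
Insert 907: h=15, slots 15,16 occupied → index 0.
Insert 18: h=7, slot 7 empty → index 7.
Insert 332: h=13, slot 13 empty → index 13.
Insert 587: h=13, slot 13 occupied → index 14.
Insert 975: h=15, slots 15,16,0,1 occupied → index 2.
Insert 818: h=12, slot 12 empty → index 12.
Insert 890: h=15, slots 15,16,0,1,2 occupied → index 3.
Table: [907, 27, 975, 890, ., ., ., 18, ., 610, ., ., 818, 332, 587, 91, 635]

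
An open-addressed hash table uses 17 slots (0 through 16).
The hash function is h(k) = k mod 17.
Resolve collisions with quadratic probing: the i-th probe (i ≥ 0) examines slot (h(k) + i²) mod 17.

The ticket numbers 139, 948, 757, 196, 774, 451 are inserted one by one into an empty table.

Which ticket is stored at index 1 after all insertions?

774

Insert 139: h=3, slot 3 empty → index 3.
Insert 948: h=13, slot 13 empty → index 13.
Insert 757: h=9, slot 9 empty → index 9.
Insert 196: h=9, slot 9 occupied → index 10.
Insert 774: h=9, slots 9,10,13 occupied → index 1.
Insert 451: h=9, slots 9,10,13,1 occupied → index 8.
Table: [_, 774, _, 139, _, _, _, _, 451, 757, 196, _, _, 948, _, _, _]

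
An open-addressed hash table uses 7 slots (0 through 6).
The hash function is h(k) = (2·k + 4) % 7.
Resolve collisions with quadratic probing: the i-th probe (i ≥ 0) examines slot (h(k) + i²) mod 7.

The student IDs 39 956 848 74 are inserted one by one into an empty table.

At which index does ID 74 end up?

Insert 39: h=5, slot 5 empty -> index 5.
Insert 956: h=5, slot 5 occupied -> index 6.
Insert 848: h=6, slot 6 occupied -> index 0.
Insert 74: h=5, slots 5,6 occupied -> index 2.
Table: [848, _, 74, _, _, 39, 956]

2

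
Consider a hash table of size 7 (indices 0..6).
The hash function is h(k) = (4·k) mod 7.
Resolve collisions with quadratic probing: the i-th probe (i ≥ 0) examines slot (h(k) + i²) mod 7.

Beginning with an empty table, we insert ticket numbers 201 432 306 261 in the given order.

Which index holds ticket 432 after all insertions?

Insert 201: h=6, slot 6 empty → index 6.
Insert 432: h=6, slot 6 occupied → index 0.
Insert 306: h=6, slots 6,0 occupied → index 3.
Insert 261: h=1, slot 1 empty → index 1.
Table: [432, 261, _, 306, _, _, 201]

0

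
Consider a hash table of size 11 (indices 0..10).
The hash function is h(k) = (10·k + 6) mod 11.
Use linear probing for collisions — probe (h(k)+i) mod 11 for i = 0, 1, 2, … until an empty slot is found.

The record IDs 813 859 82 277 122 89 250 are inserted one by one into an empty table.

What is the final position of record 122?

6

Insert 813: h=7, slot 7 empty → index 7.
Insert 859: h=5, slot 5 empty → index 5.
Insert 82: h=1, slot 1 empty → index 1.
Insert 277: h=4, slot 4 empty → index 4.
Insert 122: h=5, slot 5 occupied → index 6.
Insert 89: h=5, slots 5,6,7 occupied → index 8.
Insert 250: h=9, slot 9 empty → index 9.
Table: [∅, 82, ∅, ∅, 277, 859, 122, 813, 89, 250, ∅]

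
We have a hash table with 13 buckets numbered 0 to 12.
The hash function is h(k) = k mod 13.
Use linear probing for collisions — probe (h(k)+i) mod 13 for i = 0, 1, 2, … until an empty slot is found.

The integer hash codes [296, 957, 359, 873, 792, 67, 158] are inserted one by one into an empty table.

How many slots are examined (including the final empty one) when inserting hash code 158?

3

296 hashes to 10; slot 10 is free -> place at 10.
957 hashes to 8; slot 8 is free -> place at 8.
359 hashes to 8; 8 taken -> place at 9.
873 hashes to 2; slot 2 is free -> place at 2.
792 hashes to 12; slot 12 is free -> place at 12.
67 hashes to 2; 2 taken -> place at 3.
158 hashes to 2; 2,3 taken -> place at 4.
Table: [—, —, 873, 67, 158, —, —, —, 957, 359, 296, —, 792]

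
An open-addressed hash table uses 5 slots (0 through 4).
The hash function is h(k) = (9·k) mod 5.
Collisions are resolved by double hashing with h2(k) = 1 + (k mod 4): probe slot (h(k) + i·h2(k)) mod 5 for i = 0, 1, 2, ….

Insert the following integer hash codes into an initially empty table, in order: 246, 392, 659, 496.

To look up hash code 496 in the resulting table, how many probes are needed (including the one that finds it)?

246: h=4 → slot 4
392: h=3 → slot 3
659: h=1 → slot 1
496: h=4, h2=1, probe 4,0 → slot 0
Table: [496, 659, -, 392, 246]
Lookup 496: h=4, h2=1, probe 4,0 → found at 0.

2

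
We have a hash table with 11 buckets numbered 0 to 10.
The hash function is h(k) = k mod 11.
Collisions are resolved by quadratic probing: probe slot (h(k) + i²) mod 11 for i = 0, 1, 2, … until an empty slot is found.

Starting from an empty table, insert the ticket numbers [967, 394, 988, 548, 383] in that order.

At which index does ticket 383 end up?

3

Insert 967: h=10, slot 10 empty → index 10.
Insert 394: h=9, slot 9 empty → index 9.
Insert 988: h=9, slots 9,10 occupied → index 2.
Insert 548: h=9, slots 9,10,2 occupied → index 7.
Insert 383: h=9, slots 9,10,2,7 occupied → index 3.
Table: [—, —, 988, 383, —, —, —, 548, —, 394, 967]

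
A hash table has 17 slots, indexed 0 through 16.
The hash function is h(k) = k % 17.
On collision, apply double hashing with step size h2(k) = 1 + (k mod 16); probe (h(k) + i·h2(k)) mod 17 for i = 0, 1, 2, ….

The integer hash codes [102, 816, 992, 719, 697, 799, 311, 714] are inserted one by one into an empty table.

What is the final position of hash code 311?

13

102: h=0 -> slot 0
816: h=0, h2=1, probe 0,1 -> slot 1
992: h=6 -> slot 6
719: h=5 -> slot 5
697: h=0, h2=10, probe 0,10 -> slot 10
799: h=0, h2=16, probe 0,16 -> slot 16
311: h=5, h2=8, probe 5,13 -> slot 13
714: h=0, h2=11, probe 0,11 -> slot 11
Table: [102, 816, —, —, —, 719, 992, —, —, —, 697, 714, —, 311, —, —, 799]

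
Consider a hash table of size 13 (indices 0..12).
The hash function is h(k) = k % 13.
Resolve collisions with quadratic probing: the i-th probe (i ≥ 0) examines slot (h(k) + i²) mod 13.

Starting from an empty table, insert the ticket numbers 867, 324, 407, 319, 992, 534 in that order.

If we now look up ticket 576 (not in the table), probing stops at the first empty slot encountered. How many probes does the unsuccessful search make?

867: h=9 -> slot 9
324: h=12 -> slot 12
407: h=4 -> slot 4
319: h=7 -> slot 7
992: h=4, probe 4,5 -> slot 5
534: h=1 -> slot 1
Table: [-, 534, -, -, 407, 992, -, 319, -, 867, -, -, 324]
Lookup 576: h=4, probe 4,5,8 → slot 8 empty, not found.

3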